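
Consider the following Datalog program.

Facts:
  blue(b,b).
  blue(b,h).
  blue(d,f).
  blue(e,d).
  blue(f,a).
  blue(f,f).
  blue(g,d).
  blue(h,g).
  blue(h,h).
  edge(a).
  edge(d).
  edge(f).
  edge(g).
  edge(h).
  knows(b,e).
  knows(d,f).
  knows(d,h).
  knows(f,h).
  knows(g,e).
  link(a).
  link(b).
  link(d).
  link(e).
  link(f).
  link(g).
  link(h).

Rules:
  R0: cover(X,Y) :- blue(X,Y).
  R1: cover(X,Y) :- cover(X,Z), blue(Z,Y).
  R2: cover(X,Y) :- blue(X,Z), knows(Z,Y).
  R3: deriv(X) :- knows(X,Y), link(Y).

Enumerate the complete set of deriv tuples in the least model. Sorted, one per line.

round 1: derive deriv(b) via R3 from knows(b,e), link(e)
round 1: derive deriv(d) via R3 from knows(d,f), link(f)
round 1: derive deriv(f) via R3 from knows(f,h), link(h)
round 1: derive deriv(g) via R3 from knows(g,e), link(e)

deriv(b)
deriv(d)
deriv(f)
deriv(g)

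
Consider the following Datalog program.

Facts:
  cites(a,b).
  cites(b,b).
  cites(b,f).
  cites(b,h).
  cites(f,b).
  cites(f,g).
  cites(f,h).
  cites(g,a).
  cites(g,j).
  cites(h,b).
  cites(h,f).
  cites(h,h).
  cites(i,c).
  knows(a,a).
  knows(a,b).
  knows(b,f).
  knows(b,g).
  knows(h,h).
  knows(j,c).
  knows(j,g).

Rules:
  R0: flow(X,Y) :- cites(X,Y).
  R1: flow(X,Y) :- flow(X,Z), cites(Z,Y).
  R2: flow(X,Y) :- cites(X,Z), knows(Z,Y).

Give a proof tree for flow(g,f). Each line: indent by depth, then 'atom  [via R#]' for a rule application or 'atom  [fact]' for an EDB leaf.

round 1: derive flow(a,b) via R0 from cites(a,b)
round 1: derive flow(b,b) via R0 from cites(b,b)
round 1: derive flow(b,f) via R0 from cites(b,f)
round 1: derive flow(b,h) via R0 from cites(b,h)
round 1: derive flow(f,b) via R0 from cites(f,b)
round 1: derive flow(f,g) via R0 from cites(f,g)
round 1: derive flow(f,h) via R0 from cites(f,h)
round 1: derive flow(g,a) via R0 from cites(g,a)
round 1: derive flow(g,j) via R0 from cites(g,j)
round 1: derive flow(h,b) via R0 from cites(h,b)
round 1: derive flow(h,f) via R0 from cites(h,f)
round 1: derive flow(h,h) via R0 from cites(h,h)
round 1: derive flow(i,c) via R0 from cites(i,c)
round 1: derive flow(a,f) via R2 from cites(a,b), knows(b,f)
round 1: derive flow(a,g) via R2 from cites(a,b), knows(b,g)
round 1: derive flow(b,g) via R2 from cites(b,b), knows(b,g)
round 1: derive flow(f,f) via R2 from cites(f,b), knows(b,f)
round 1: derive flow(g,b) via R2 from cites(g,a), knows(a,b)
round 1: derive flow(g,c) via R2 from cites(g,j), knows(j,c)
round 1: derive flow(g,g) via R2 from cites(g,j), knows(j,g)
round 1: derive flow(h,g) via R2 from cites(h,b), knows(b,g)
round 2: derive flow(a,a) via R1 from flow(a,g), cites(g,a)
round 2: derive flow(a,h) via R1 from flow(a,b), cites(b,h)
round 2: derive flow(a,j) via R1 from flow(a,g), cites(g,j)
round 2: derive flow(b,a) via R1 from flow(b,g), cites(g,a)
round 2: derive flow(b,j) via R1 from flow(b,g), cites(g,j)
round 2: derive flow(f,a) via R1 from flow(f,g), cites(g,a)
round 2: derive flow(f,j) via R1 from flow(f,g), cites(g,j)
round 2: derive flow(g,f) via R1 from flow(g,b), cites(b,f)
round 2: derive flow(g,h) via R1 from flow(g,b), cites(b,h)
round 2: derive flow(h,a) via R1 from flow(h,g), cites(g,a)
round 2: derive flow(h,j) via R1 from flow(h,g), cites(g,j)

flow(g,f)  [via R1]
  flow(g,b)  [via R2]
    cites(g,a)  [fact]
    knows(a,b)  [fact]
  cites(b,f)  [fact]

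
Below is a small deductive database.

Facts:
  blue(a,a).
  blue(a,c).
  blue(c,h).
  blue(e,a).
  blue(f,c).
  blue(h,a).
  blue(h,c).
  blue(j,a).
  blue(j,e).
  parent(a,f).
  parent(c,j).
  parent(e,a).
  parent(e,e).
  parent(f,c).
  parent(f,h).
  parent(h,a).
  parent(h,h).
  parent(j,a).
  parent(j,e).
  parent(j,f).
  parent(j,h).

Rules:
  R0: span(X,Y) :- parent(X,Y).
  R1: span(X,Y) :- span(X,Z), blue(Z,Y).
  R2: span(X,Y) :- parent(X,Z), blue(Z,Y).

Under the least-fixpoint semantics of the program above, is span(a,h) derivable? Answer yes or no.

yes

round 1: derive span(a,f) via R0 from parent(a,f)
round 1: derive span(c,j) via R0 from parent(c,j)
round 1: derive span(e,a) via R0 from parent(e,a)
round 1: derive span(e,e) via R0 from parent(e,e)
round 1: derive span(f,c) via R0 from parent(f,c)
round 1: derive span(f,h) via R0 from parent(f,h)
round 1: derive span(h,a) via R0 from parent(h,a)
round 1: derive span(h,h) via R0 from parent(h,h)
round 1: derive span(j,a) via R0 from parent(j,a)
round 1: derive span(j,e) via R0 from parent(j,e)
round 1: derive span(j,f) via R0 from parent(j,f)
round 1: derive span(j,h) via R0 from parent(j,h)
round 1: derive span(a,c) via R2 from parent(a,f), blue(f,c)
round 1: derive span(c,a) via R2 from parent(c,j), blue(j,a)
round 1: derive span(c,e) via R2 from parent(c,j), blue(j,e)
round 1: derive span(e,c) via R2 from parent(e,a), blue(a,c)
round 1: derive span(f,a) via R2 from parent(f,h), blue(h,a)
round 1: derive span(h,c) via R2 from parent(h,a), blue(a,c)
round 1: derive span(j,c) via R2 from parent(j,a), blue(a,c)
round 2: derive span(a,h) via R1 from span(a,c), blue(c,h)
round 2: derive span(c,c) via R1 from span(c,a), blue(a,c)
round 2: derive span(e,h) via R1 from span(e,c), blue(c,h)
round 3: derive span(a,a) via R1 from span(a,h), blue(h,a)
round 3: derive span(c,h) via R1 from span(c,c), blue(c,h)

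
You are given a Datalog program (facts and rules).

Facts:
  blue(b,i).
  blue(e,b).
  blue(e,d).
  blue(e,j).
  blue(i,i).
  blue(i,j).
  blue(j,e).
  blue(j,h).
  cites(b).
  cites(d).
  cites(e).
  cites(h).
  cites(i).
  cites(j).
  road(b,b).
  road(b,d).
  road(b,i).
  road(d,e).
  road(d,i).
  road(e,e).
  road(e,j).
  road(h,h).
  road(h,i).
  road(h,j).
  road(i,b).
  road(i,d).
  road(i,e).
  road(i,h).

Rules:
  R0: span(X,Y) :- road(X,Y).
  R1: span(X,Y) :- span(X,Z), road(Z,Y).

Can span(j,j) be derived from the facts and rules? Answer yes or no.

no

round 1: derive span(b,b) via R0 from road(b,b)
round 1: derive span(b,d) via R0 from road(b,d)
round 1: derive span(b,i) via R0 from road(b,i)
round 1: derive span(d,e) via R0 from road(d,e)
round 1: derive span(d,i) via R0 from road(d,i)
round 1: derive span(e,e) via R0 from road(e,e)
round 1: derive span(e,j) via R0 from road(e,j)
round 1: derive span(h,h) via R0 from road(h,h)
round 1: derive span(h,i) via R0 from road(h,i)
round 1: derive span(h,j) via R0 from road(h,j)
round 1: derive span(i,b) via R0 from road(i,b)
round 1: derive span(i,d) via R0 from road(i,d)
round 1: derive span(i,e) via R0 from road(i,e)
round 1: derive span(i,h) via R0 from road(i,h)
round 2: derive span(b,e) via R1 from span(b,d), road(d,e)
round 2: derive span(b,h) via R1 from span(b,i), road(i,h)
round 2: derive span(d,b) via R1 from span(d,i), road(i,b)
round 2: derive span(d,d) via R1 from span(d,i), road(i,d)
round 2: derive span(d,h) via R1 from span(d,i), road(i,h)
round 2: derive span(d,j) via R1 from span(d,e), road(e,j)
round 2: derive span(h,b) via R1 from span(h,i), road(i,b)
round 2: derive span(h,d) via R1 from span(h,i), road(i,d)
round 2: derive span(h,e) via R1 from span(h,i), road(i,e)
round 2: derive span(i,i) via R1 from span(i,b), road(b,i)
round 2: derive span(i,j) via R1 from span(i,e), road(e,j)
round 3: derive span(b,j) via R1 from span(b,e), road(e,j)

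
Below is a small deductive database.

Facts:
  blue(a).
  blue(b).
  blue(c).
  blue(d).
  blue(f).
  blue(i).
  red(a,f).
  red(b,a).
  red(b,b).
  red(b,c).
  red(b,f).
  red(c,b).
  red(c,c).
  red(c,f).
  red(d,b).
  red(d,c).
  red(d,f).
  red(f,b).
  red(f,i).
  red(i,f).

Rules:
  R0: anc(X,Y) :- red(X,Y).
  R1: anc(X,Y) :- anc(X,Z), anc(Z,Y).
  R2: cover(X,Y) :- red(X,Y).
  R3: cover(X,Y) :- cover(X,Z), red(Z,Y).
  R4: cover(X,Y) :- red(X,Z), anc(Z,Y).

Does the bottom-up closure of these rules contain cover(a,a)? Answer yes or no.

yes

round 1: derive anc(a,f) via R0 from red(a,f)
round 1: derive anc(b,a) via R0 from red(b,a)
round 1: derive anc(b,b) via R0 from red(b,b)
round 1: derive anc(b,c) via R0 from red(b,c)
round 1: derive anc(b,f) via R0 from red(b,f)
round 1: derive anc(c,b) via R0 from red(c,b)
round 1: derive anc(c,c) via R0 from red(c,c)
round 1: derive anc(c,f) via R0 from red(c,f)
round 1: derive anc(d,b) via R0 from red(d,b)
round 1: derive anc(d,c) via R0 from red(d,c)
round 1: derive anc(d,f) via R0 from red(d,f)
round 1: derive anc(f,b) via R0 from red(f,b)
round 1: derive anc(f,i) via R0 from red(f,i)
round 1: derive anc(i,f) via R0 from red(i,f)
round 1: derive cover(a,f) via R2 from red(a,f)
round 1: derive cover(b,a) via R2 from red(b,a)
round 1: derive cover(b,b) via R2 from red(b,b)
round 1: derive cover(b,c) via R2 from red(b,c)
round 1: derive cover(b,f) via R2 from red(b,f)
round 1: derive cover(c,b) via R2 from red(c,b)
round 1: derive cover(c,c) via R2 from red(c,c)
round 1: derive cover(c,f) via R2 from red(c,f)
round 1: derive cover(d,b) via R2 from red(d,b)
round 1: derive cover(d,c) via R2 from red(d,c)
round 1: derive cover(d,f) via R2 from red(d,f)
round 1: derive cover(f,b) via R2 from red(f,b)
round 1: derive cover(f,i) via R2 from red(f,i)
round 1: derive cover(i,f) via R2 from red(i,f)
round 2: derive anc(a,b) via R1 from anc(a,f), anc(f,b)
round 2: derive anc(a,i) via R1 from anc(a,f), anc(f,i)
round 2: derive anc(b,i) via R1 from anc(b,f), anc(f,i)
round 2: derive anc(c,a) via R1 from anc(c,b), anc(b,a)
round 2: derive anc(c,i) via R1 from anc(c,f), anc(f,i)
round 2: derive anc(d,a) via R1 from anc(d,b), anc(b,a)
round 2: derive anc(d,i) via R1 from anc(d,f), anc(f,i)
round 2: derive anc(f,a) via R1 from anc(f,b), anc(b,a)
round 2: derive anc(f,c) via R1 from anc(f,b), anc(b,c)
round 2: derive anc(f,f) via R1 from anc(f,b), anc(b,f)
round 2: derive anc(i,b) via R1 from anc(i,f), anc(f,b)
round 2: derive anc(i,i) via R1 from anc(i,f), anc(f,i)
round 2: derive cover(a,b) via R3 from cover(a,f), red(f,b)
round 2: derive cover(a,i) via R3 from cover(a,f), red(f,i)
round 2: derive cover(b,i) via R3 from cover(b,f), red(f,i)
round 2: derive cover(c,a) via R3 from cover(c,b), red(b,a)
round 2: derive cover(c,i) via R3 from cover(c,f), red(f,i)
round 2: derive cover(d,a) via R3 from cover(d,b), red(b,a)
round 2: derive cover(d,i) via R3 from cover(d,f), red(f,i)
round 2: derive cover(f,a) via R3 from cover(f,b), red(b,a)
round 2: derive cover(f,c) via R3 from cover(f,b), red(b,c)
round 2: derive cover(f,f) via R3 from cover(f,b), red(b,f)
round 2: derive cover(i,b) via R3 from cover(i,f), red(f,b)
round 2: derive cover(i,i) via R3 from cover(i,f), red(f,i)
round 3: derive anc(a,a) via R1 from anc(a,b), anc(b,a)
round 3: derive anc(a,c) via R1 from anc(a,b), anc(b,c)
round 3: derive anc(i,a) via R1 from anc(i,b), anc(b,a)
round 3: derive anc(i,c) via R1 from anc(i,b), anc(b,c)
round 3: derive cover(a,a) via R3 from cover(a,b), red(b,a)
round 3: derive cover(a,c) via R3 from cover(a,b), red(b,c)
round 3: derive cover(i,a) via R3 from cover(i,b), red(b,a)
round 3: derive cover(i,c) via R3 from cover(i,b), red(b,c)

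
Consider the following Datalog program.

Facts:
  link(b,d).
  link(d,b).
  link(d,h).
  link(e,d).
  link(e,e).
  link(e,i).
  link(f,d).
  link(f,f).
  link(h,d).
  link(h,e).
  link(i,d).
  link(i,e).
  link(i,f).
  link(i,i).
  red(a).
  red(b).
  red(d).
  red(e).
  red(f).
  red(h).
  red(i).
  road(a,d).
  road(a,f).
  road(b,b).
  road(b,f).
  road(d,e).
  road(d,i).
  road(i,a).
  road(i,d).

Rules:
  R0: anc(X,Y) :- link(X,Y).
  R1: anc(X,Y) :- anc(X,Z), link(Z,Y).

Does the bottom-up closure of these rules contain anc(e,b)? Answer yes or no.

yes

round 1: derive anc(b,d) via R0 from link(b,d)
round 1: derive anc(d,b) via R0 from link(d,b)
round 1: derive anc(d,h) via R0 from link(d,h)
round 1: derive anc(e,d) via R0 from link(e,d)
round 1: derive anc(e,e) via R0 from link(e,e)
round 1: derive anc(e,i) via R0 from link(e,i)
round 1: derive anc(f,d) via R0 from link(f,d)
round 1: derive anc(f,f) via R0 from link(f,f)
round 1: derive anc(h,d) via R0 from link(h,d)
round 1: derive anc(h,e) via R0 from link(h,e)
round 1: derive anc(i,d) via R0 from link(i,d)
round 1: derive anc(i,e) via R0 from link(i,e)
round 1: derive anc(i,f) via R0 from link(i,f)
round 1: derive anc(i,i) via R0 from link(i,i)
round 2: derive anc(b,b) via R1 from anc(b,d), link(d,b)
round 2: derive anc(b,h) via R1 from anc(b,d), link(d,h)
round 2: derive anc(d,d) via R1 from anc(d,b), link(b,d)
round 2: derive anc(d,e) via R1 from anc(d,h), link(h,e)
round 2: derive anc(e,b) via R1 from anc(e,d), link(d,b)
round 2: derive anc(e,f) via R1 from anc(e,i), link(i,f)
round 2: derive anc(e,h) via R1 from anc(e,d), link(d,h)
round 2: derive anc(f,b) via R1 from anc(f,d), link(d,b)
round 2: derive anc(f,h) via R1 from anc(f,d), link(d,h)
round 2: derive anc(h,b) via R1 from anc(h,d), link(d,b)
round 2: derive anc(h,h) via R1 from anc(h,d), link(d,h)
round 2: derive anc(h,i) via R1 from anc(h,e), link(e,i)
round 2: derive anc(i,b) via R1 from anc(i,d), link(d,b)
round 2: derive anc(i,h) via R1 from anc(i,d), link(d,h)
round 3: derive anc(b,e) via R1 from anc(b,h), link(h,e)
round 3: derive anc(d,i) via R1 from anc(d,e), link(e,i)
round 3: derive anc(f,e) via R1 from anc(f,h), link(h,e)
round 3: derive anc(h,f) via R1 from anc(h,i), link(i,f)
round 4: derive anc(b,i) via R1 from anc(b,e), link(e,i)
round 4: derive anc(d,f) via R1 from anc(d,i), link(i,f)
round 4: derive anc(f,i) via R1 from anc(f,e), link(e,i)
round 5: derive anc(b,f) via R1 from anc(b,i), link(i,f)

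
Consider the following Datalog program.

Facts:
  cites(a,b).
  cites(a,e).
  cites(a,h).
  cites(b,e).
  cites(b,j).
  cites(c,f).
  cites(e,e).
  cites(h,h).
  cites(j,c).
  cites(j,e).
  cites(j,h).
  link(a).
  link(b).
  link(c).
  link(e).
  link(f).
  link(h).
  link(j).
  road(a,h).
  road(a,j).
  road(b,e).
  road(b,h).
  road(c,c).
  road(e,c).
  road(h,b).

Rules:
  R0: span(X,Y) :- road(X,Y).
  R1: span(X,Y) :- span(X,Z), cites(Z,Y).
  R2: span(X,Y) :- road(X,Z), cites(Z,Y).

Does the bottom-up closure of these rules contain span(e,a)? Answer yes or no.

round 1: derive span(a,h) via R0 from road(a,h)
round 1: derive span(a,j) via R0 from road(a,j)
round 1: derive span(b,e) via R0 from road(b,e)
round 1: derive span(b,h) via R0 from road(b,h)
round 1: derive span(c,c) via R0 from road(c,c)
round 1: derive span(e,c) via R0 from road(e,c)
round 1: derive span(h,b) via R0 from road(h,b)
round 1: derive span(a,c) via R2 from road(a,j), cites(j,c)
round 1: derive span(a,e) via R2 from road(a,j), cites(j,e)
round 1: derive span(c,f) via R2 from road(c,c), cites(c,f)
round 1: derive span(e,f) via R2 from road(e,c), cites(c,f)
round 1: derive span(h,e) via R2 from road(h,b), cites(b,e)
round 1: derive span(h,j) via R2 from road(h,b), cites(b,j)
round 2: derive span(a,f) via R1 from span(a,c), cites(c,f)
round 2: derive span(h,c) via R1 from span(h,j), cites(j,c)
round 2: derive span(h,h) via R1 from span(h,j), cites(j,h)
round 3: derive span(h,f) via R1 from span(h,c), cites(c,f)

no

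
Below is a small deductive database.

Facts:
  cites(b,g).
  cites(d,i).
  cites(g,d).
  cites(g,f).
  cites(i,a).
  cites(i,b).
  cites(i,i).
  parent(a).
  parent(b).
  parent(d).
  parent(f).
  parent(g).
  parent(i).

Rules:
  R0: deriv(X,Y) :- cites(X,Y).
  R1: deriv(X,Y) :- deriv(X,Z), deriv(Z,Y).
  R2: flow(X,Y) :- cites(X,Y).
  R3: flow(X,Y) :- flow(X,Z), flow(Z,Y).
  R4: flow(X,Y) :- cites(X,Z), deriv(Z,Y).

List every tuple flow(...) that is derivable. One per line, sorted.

round 1: derive deriv(b,g) via R0 from cites(b,g)
round 1: derive deriv(d,i) via R0 from cites(d,i)
round 1: derive deriv(g,d) via R0 from cites(g,d)
round 1: derive deriv(g,f) via R0 from cites(g,f)
round 1: derive deriv(i,a) via R0 from cites(i,a)
round 1: derive deriv(i,b) via R0 from cites(i,b)
round 1: derive deriv(i,i) via R0 from cites(i,i)
round 1: derive flow(b,g) via R2 from cites(b,g)
round 1: derive flow(d,i) via R2 from cites(d,i)
round 1: derive flow(g,d) via R2 from cites(g,d)
round 1: derive flow(g,f) via R2 from cites(g,f)
round 1: derive flow(i,a) via R2 from cites(i,a)
round 1: derive flow(i,b) via R2 from cites(i,b)
round 1: derive flow(i,i) via R2 from cites(i,i)
round 2: derive deriv(b,d) via R1 from deriv(b,g), deriv(g,d)
round 2: derive deriv(b,f) via R1 from deriv(b,g), deriv(g,f)
round 2: derive deriv(d,a) via R1 from deriv(d,i), deriv(i,a)
round 2: derive deriv(d,b) via R1 from deriv(d,i), deriv(i,b)
round 2: derive deriv(g,i) via R1 from deriv(g,d), deriv(d,i)
round 2: derive deriv(i,g) via R1 from deriv(i,b), deriv(b,g)
round 2: derive flow(b,d) via R3 from flow(b,g), flow(g,d)
round 2: derive flow(b,f) via R3 from flow(b,g), flow(g,f)
round 2: derive flow(d,a) via R3 from flow(d,i), flow(i,a)
round 2: derive flow(d,b) via R3 from flow(d,i), flow(i,b)
round 2: derive flow(g,i) via R3 from flow(g,d), flow(d,i)
round 2: derive flow(i,g) via R3 from flow(i,b), flow(b,g)
round 3: derive deriv(b,a) via R1 from deriv(b,d), deriv(d,a)
round 3: derive deriv(b,b) via R1 from deriv(b,d), deriv(d,b)
round 3: derive deriv(b,i) via R1 from deriv(b,d), deriv(d,i)
round 3: derive deriv(d,d) via R1 from deriv(d,b), deriv(b,d)
round 3: derive deriv(d,f) via R1 from deriv(d,b), deriv(b,f)
round 3: derive deriv(d,g) via R1 from deriv(d,b), deriv(b,g)
round 3: derive deriv(g,a) via R1 from deriv(g,d), deriv(d,a)
round 3: derive deriv(g,b) via R1 from deriv(g,d), deriv(d,b)
round 3: derive deriv(g,g) via R1 from deriv(g,i), deriv(i,g)
round 3: derive deriv(i,d) via R1 from deriv(i,b), deriv(b,d)
round 3: derive deriv(i,f) via R1 from deriv(i,b), deriv(b,f)
round 3: derive flow(b,a) via R3 from flow(b,d), flow(d,a)
round 3: derive flow(b,b) via R3 from flow(b,d), flow(d,b)
round 3: derive flow(b,i) via R3 from flow(b,d), flow(d,i)
round 3: derive flow(d,d) via R3 from flow(d,b), flow(b,d)
round 3: derive flow(d,f) via R3 from flow(d,b), flow(b,f)
round 3: derive flow(d,g) via R3 from flow(d,b), flow(b,g)
round 3: derive flow(g,a) via R3 from flow(g,d), flow(d,a)
round 3: derive flow(g,b) via R3 from flow(g,d), flow(d,b)
round 3: derive flow(g,g) via R3 from flow(g,i), flow(i,g)
round 3: derive flow(i,d) via R3 from flow(i,b), flow(b,d)
round 3: derive flow(i,f) via R3 from flow(i,b), flow(b,f)

flow(b,a)
flow(b,b)
flow(b,d)
flow(b,f)
flow(b,g)
flow(b,i)
flow(d,a)
flow(d,b)
flow(d,d)
flow(d,f)
flow(d,g)
flow(d,i)
flow(g,a)
flow(g,b)
flow(g,d)
flow(g,f)
flow(g,g)
flow(g,i)
flow(i,a)
flow(i,b)
flow(i,d)
flow(i,f)
flow(i,g)
flow(i,i)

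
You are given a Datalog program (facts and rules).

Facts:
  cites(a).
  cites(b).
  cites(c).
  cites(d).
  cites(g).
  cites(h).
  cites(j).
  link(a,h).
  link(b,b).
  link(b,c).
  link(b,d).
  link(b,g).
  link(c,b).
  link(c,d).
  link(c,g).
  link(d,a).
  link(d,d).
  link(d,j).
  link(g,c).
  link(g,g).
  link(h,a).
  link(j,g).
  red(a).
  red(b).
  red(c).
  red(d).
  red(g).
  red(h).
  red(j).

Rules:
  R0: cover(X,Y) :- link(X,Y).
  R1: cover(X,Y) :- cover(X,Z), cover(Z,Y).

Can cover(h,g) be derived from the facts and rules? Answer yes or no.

round 1: derive cover(a,h) via R0 from link(a,h)
round 1: derive cover(b,b) via R0 from link(b,b)
round 1: derive cover(b,c) via R0 from link(b,c)
round 1: derive cover(b,d) via R0 from link(b,d)
round 1: derive cover(b,g) via R0 from link(b,g)
round 1: derive cover(c,b) via R0 from link(c,b)
round 1: derive cover(c,d) via R0 from link(c,d)
round 1: derive cover(c,g) via R0 from link(c,g)
round 1: derive cover(d,a) via R0 from link(d,a)
round 1: derive cover(d,d) via R0 from link(d,d)
round 1: derive cover(d,j) via R0 from link(d,j)
round 1: derive cover(g,c) via R0 from link(g,c)
round 1: derive cover(g,g) via R0 from link(g,g)
round 1: derive cover(h,a) via R0 from link(h,a)
round 1: derive cover(j,g) via R0 from link(j,g)
round 2: derive cover(a,a) via R1 from cover(a,h), cover(h,a)
round 2: derive cover(b,a) via R1 from cover(b,d), cover(d,a)
round 2: derive cover(b,j) via R1 from cover(b,d), cover(d,j)
round 2: derive cover(c,a) via R1 from cover(c,d), cover(d,a)
round 2: derive cover(c,c) via R1 from cover(c,b), cover(b,c)
round 2: derive cover(c,j) via R1 from cover(c,d), cover(d,j)
round 2: derive cover(d,g) via R1 from cover(d,j), cover(j,g)
round 2: derive cover(d,h) via R1 from cover(d,a), cover(a,h)
round 2: derive cover(g,b) via R1 from cover(g,c), cover(c,b)
round 2: derive cover(g,d) via R1 from cover(g,c), cover(c,d)
round 2: derive cover(h,h) via R1 from cover(h,a), cover(a,h)
round 2: derive cover(j,c) via R1 from cover(j,g), cover(g,c)
round 3: derive cover(b,h) via R1 from cover(b,a), cover(a,h)
round 3: derive cover(c,h) via R1 from cover(c,a), cover(a,h)
round 3: derive cover(d,b) via R1 from cover(d,g), cover(g,b)
round 3: derive cover(d,c) via R1 from cover(d,g), cover(g,c)
round 3: derive cover(g,a) via R1 from cover(g,b), cover(b,a)
round 3: derive cover(g,h) via R1 from cover(g,d), cover(d,h)
round 3: derive cover(g,j) via R1 from cover(g,b), cover(b,j)
round 3: derive cover(j,a) via R1 from cover(j,c), cover(c,a)
round 3: derive cover(j,b) via R1 from cover(j,c), cover(c,b)
round 3: derive cover(j,d) via R1 from cover(j,c), cover(c,d)
round 3: derive cover(j,j) via R1 from cover(j,c), cover(c,j)
round 4: derive cover(j,h) via R1 from cover(j,a), cover(a,h)

no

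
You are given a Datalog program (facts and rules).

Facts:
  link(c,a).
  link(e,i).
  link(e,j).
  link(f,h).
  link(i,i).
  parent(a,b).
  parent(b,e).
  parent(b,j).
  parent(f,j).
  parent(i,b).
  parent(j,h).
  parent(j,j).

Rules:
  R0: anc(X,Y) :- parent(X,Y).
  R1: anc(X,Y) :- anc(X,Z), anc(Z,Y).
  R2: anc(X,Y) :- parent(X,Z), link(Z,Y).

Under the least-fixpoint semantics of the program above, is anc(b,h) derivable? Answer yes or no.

round 1: derive anc(a,b) via R0 from parent(a,b)
round 1: derive anc(b,e) via R0 from parent(b,e)
round 1: derive anc(b,j) via R0 from parent(b,j)
round 1: derive anc(f,j) via R0 from parent(f,j)
round 1: derive anc(i,b) via R0 from parent(i,b)
round 1: derive anc(j,h) via R0 from parent(j,h)
round 1: derive anc(j,j) via R0 from parent(j,j)
round 1: derive anc(b,i) via R2 from parent(b,e), link(e,i)
round 2: derive anc(a,e) via R1 from anc(a,b), anc(b,e)
round 2: derive anc(a,i) via R1 from anc(a,b), anc(b,i)
round 2: derive anc(a,j) via R1 from anc(a,b), anc(b,j)
round 2: derive anc(b,b) via R1 from anc(b,i), anc(i,b)
round 2: derive anc(b,h) via R1 from anc(b,j), anc(j,h)
round 2: derive anc(f,h) via R1 from anc(f,j), anc(j,h)
round 2: derive anc(i,e) via R1 from anc(i,b), anc(b,e)
round 2: derive anc(i,i) via R1 from anc(i,b), anc(b,i)
round 2: derive anc(i,j) via R1 from anc(i,b), anc(b,j)
round 3: derive anc(a,h) via R1 from anc(a,b), anc(b,h)
round 3: derive anc(i,h) via R1 from anc(i,b), anc(b,h)

yes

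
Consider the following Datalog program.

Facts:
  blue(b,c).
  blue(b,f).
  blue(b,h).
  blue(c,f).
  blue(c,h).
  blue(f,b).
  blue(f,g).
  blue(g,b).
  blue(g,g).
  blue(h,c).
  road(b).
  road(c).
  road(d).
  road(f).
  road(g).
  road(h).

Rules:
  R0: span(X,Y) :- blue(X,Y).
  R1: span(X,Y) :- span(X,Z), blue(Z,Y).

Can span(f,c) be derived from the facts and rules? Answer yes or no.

round 1: derive span(b,c) via R0 from blue(b,c)
round 1: derive span(b,f) via R0 from blue(b,f)
round 1: derive span(b,h) via R0 from blue(b,h)
round 1: derive span(c,f) via R0 from blue(c,f)
round 1: derive span(c,h) via R0 from blue(c,h)
round 1: derive span(f,b) via R0 from blue(f,b)
round 1: derive span(f,g) via R0 from blue(f,g)
round 1: derive span(g,b) via R0 from blue(g,b)
round 1: derive span(g,g) via R0 from blue(g,g)
round 1: derive span(h,c) via R0 from blue(h,c)
round 2: derive span(b,b) via R1 from span(b,f), blue(f,b)
round 2: derive span(b,g) via R1 from span(b,f), blue(f,g)
round 2: derive span(c,b) via R1 from span(c,f), blue(f,b)
round 2: derive span(c,c) via R1 from span(c,h), blue(h,c)
round 2: derive span(c,g) via R1 from span(c,f), blue(f,g)
round 2: derive span(f,c) via R1 from span(f,b), blue(b,c)
round 2: derive span(f,f) via R1 from span(f,b), blue(b,f)
round 2: derive span(f,h) via R1 from span(f,b), blue(b,h)
round 2: derive span(g,c) via R1 from span(g,b), blue(b,c)
round 2: derive span(g,f) via R1 from span(g,b), blue(b,f)
round 2: derive span(g,h) via R1 from span(g,b), blue(b,h)
round 2: derive span(h,f) via R1 from span(h,c), blue(c,f)
round 2: derive span(h,h) via R1 from span(h,c), blue(c,h)
round 3: derive span(h,b) via R1 from span(h,f), blue(f,b)
round 3: derive span(h,g) via R1 from span(h,f), blue(f,g)

yes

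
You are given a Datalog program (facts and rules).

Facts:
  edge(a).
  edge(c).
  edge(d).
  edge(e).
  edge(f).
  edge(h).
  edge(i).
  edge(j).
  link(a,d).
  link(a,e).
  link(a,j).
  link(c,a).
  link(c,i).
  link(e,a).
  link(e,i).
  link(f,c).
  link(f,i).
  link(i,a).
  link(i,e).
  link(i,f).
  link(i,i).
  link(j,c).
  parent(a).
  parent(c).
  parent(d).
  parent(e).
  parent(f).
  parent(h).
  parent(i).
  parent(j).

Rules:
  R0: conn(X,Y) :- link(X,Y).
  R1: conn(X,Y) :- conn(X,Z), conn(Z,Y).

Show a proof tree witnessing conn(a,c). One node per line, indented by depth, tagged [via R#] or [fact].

conn(a,c)  [via R1]
  conn(a,j)  [via R0]
    link(a,j)  [fact]
  conn(j,c)  [via R0]
    link(j,c)  [fact]

round 1: derive conn(a,d) via R0 from link(a,d)
round 1: derive conn(a,e) via R0 from link(a,e)
round 1: derive conn(a,j) via R0 from link(a,j)
round 1: derive conn(c,a) via R0 from link(c,a)
round 1: derive conn(c,i) via R0 from link(c,i)
round 1: derive conn(e,a) via R0 from link(e,a)
round 1: derive conn(e,i) via R0 from link(e,i)
round 1: derive conn(f,c) via R0 from link(f,c)
round 1: derive conn(f,i) via R0 from link(f,i)
round 1: derive conn(i,a) via R0 from link(i,a)
round 1: derive conn(i,e) via R0 from link(i,e)
round 1: derive conn(i,f) via R0 from link(i,f)
round 1: derive conn(i,i) via R0 from link(i,i)
round 1: derive conn(j,c) via R0 from link(j,c)
round 2: derive conn(a,a) via R1 from conn(a,e), conn(e,a)
round 2: derive conn(a,c) via R1 from conn(a,j), conn(j,c)
round 2: derive conn(a,i) via R1 from conn(a,e), conn(e,i)
round 2: derive conn(c,d) via R1 from conn(c,a), conn(a,d)
round 2: derive conn(c,e) via R1 from conn(c,a), conn(a,e)
round 2: derive conn(c,f) via R1 from conn(c,i), conn(i,f)
round 2: derive conn(c,j) via R1 from conn(c,a), conn(a,j)
round 2: derive conn(e,d) via R1 from conn(e,a), conn(a,d)
round 2: derive conn(e,e) via R1 from conn(e,a), conn(a,e)
round 2: derive conn(e,f) via R1 from conn(e,i), conn(i,f)
round 2: derive conn(e,j) via R1 from conn(e,a), conn(a,j)
round 2: derive conn(f,a) via R1 from conn(f,c), conn(c,a)
round 2: derive conn(f,e) via R1 from conn(f,i), conn(i,e)
round 2: derive conn(f,f) via R1 from conn(f,i), conn(i,f)
round 2: derive conn(i,c) via R1 from conn(i,f), conn(f,c)
round 2: derive conn(i,d) via R1 from conn(i,a), conn(a,d)
round 2: derive conn(i,j) via R1 from conn(i,a), conn(a,j)
round 2: derive conn(j,a) via R1 from conn(j,c), conn(c,a)
round 2: derive conn(j,i) via R1 from conn(j,c), conn(c,i)
round 3: derive conn(a,f) via R1 from conn(a,c), conn(c,f)
round 3: derive conn(c,c) via R1 from conn(c,a), conn(a,c)
round 3: derive conn(e,c) via R1 from conn(e,a), conn(a,c)
round 3: derive conn(f,d) via R1 from conn(f,a), conn(a,d)
round 3: derive conn(f,j) via R1 from conn(f,a), conn(a,j)
round 3: derive conn(j,d) via R1 from conn(j,a), conn(a,d)
round 3: derive conn(j,e) via R1 from conn(j,a), conn(a,e)
round 3: derive conn(j,f) via R1 from conn(j,c), conn(c,f)
round 3: derive conn(j,j) via R1 from conn(j,a), conn(a,j)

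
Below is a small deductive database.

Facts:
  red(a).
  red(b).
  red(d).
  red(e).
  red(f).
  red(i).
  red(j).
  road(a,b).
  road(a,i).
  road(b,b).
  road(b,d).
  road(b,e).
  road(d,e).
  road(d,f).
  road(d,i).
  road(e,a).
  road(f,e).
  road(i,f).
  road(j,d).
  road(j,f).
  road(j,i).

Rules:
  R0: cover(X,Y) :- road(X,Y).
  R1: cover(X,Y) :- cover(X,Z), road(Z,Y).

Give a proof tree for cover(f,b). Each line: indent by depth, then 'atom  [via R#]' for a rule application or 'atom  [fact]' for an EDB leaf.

cover(f,b)  [via R1]
  cover(f,a)  [via R1]
    cover(f,e)  [via R0]
      road(f,e)  [fact]
    road(e,a)  [fact]
  road(a,b)  [fact]

round 1: derive cover(a,b) via R0 from road(a,b)
round 1: derive cover(a,i) via R0 from road(a,i)
round 1: derive cover(b,b) via R0 from road(b,b)
round 1: derive cover(b,d) via R0 from road(b,d)
round 1: derive cover(b,e) via R0 from road(b,e)
round 1: derive cover(d,e) via R0 from road(d,e)
round 1: derive cover(d,f) via R0 from road(d,f)
round 1: derive cover(d,i) via R0 from road(d,i)
round 1: derive cover(e,a) via R0 from road(e,a)
round 1: derive cover(f,e) via R0 from road(f,e)
round 1: derive cover(i,f) via R0 from road(i,f)
round 1: derive cover(j,d) via R0 from road(j,d)
round 1: derive cover(j,f) via R0 from road(j,f)
round 1: derive cover(j,i) via R0 from road(j,i)
round 2: derive cover(a,d) via R1 from cover(a,b), road(b,d)
round 2: derive cover(a,e) via R1 from cover(a,b), road(b,e)
round 2: derive cover(a,f) via R1 from cover(a,i), road(i,f)
round 2: derive cover(b,a) via R1 from cover(b,e), road(e,a)
round 2: derive cover(b,f) via R1 from cover(b,d), road(d,f)
round 2: derive cover(b,i) via R1 from cover(b,d), road(d,i)
round 2: derive cover(d,a) via R1 from cover(d,e), road(e,a)
round 2: derive cover(e,b) via R1 from cover(e,a), road(a,b)
round 2: derive cover(e,i) via R1 from cover(e,a), road(a,i)
round 2: derive cover(f,a) via R1 from cover(f,e), road(e,a)
round 2: derive cover(i,e) via R1 from cover(i,f), road(f,e)
round 2: derive cover(j,e) via R1 from cover(j,d), road(d,e)
round 3: derive cover(a,a) via R1 from cover(a,e), road(e,a)
round 3: derive cover(d,b) via R1 from cover(d,a), road(a,b)
round 3: derive cover(e,d) via R1 from cover(e,b), road(b,d)
round 3: derive cover(e,e) via R1 from cover(e,b), road(b,e)
round 3: derive cover(e,f) via R1 from cover(e,i), road(i,f)
round 3: derive cover(f,b) via R1 from cover(f,a), road(a,b)
round 3: derive cover(f,i) via R1 from cover(f,a), road(a,i)
round 3: derive cover(i,a) via R1 from cover(i,e), road(e,a)
round 3: derive cover(j,a) via R1 from cover(j,e), road(e,a)
round 4: derive cover(d,d) via R1 from cover(d,b), road(b,d)
round 4: derive cover(f,d) via R1 from cover(f,b), road(b,d)
round 4: derive cover(f,f) via R1 from cover(f,i), road(i,f)
round 4: derive cover(i,b) via R1 from cover(i,a), road(a,b)
round 4: derive cover(i,i) via R1 from cover(i,a), road(a,i)
round 4: derive cover(j,b) via R1 from cover(j,a), road(a,b)
round 5: derive cover(i,d) via R1 from cover(i,b), road(b,d)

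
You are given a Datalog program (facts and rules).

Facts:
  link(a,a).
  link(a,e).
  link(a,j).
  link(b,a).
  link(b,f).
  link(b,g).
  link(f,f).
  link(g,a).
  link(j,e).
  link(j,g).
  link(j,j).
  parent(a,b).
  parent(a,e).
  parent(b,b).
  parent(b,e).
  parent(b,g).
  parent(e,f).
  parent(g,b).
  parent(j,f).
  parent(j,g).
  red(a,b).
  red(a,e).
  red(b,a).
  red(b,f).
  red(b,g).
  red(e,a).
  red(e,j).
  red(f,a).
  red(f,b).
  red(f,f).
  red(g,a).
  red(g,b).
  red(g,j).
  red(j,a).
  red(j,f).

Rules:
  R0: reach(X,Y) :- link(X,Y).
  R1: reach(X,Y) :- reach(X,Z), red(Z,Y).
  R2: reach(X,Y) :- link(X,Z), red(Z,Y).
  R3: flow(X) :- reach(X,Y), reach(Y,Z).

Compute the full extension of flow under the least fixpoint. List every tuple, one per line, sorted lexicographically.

round 1: derive reach(a,a) via R0 from link(a,a)
round 1: derive reach(a,e) via R0 from link(a,e)
round 1: derive reach(a,j) via R0 from link(a,j)
round 1: derive reach(b,a) via R0 from link(b,a)
round 1: derive reach(b,f) via R0 from link(b,f)
round 1: derive reach(b,g) via R0 from link(b,g)
round 1: derive reach(f,f) via R0 from link(f,f)
round 1: derive reach(g,a) via R0 from link(g,a)
round 1: derive reach(j,e) via R0 from link(j,e)
round 1: derive reach(j,g) via R0 from link(j,g)
round 1: derive reach(j,j) via R0 from link(j,j)
round 1: derive reach(a,b) via R2 from link(a,a), red(a,b)
round 1: derive reach(a,f) via R2 from link(a,j), red(j,f)
round 1: derive reach(b,b) via R2 from link(b,a), red(a,b)
round 1: derive reach(b,e) via R2 from link(b,a), red(a,e)
round 1: derive reach(b,j) via R2 from link(b,g), red(g,j)
round 1: derive reach(f,a) via R2 from link(f,f), red(f,a)
round 1: derive reach(f,b) via R2 from link(f,f), red(f,b)
round 1: derive reach(g,b) via R2 from link(g,a), red(a,b)
round 1: derive reach(g,e) via R2 from link(g,a), red(a,e)
round 1: derive reach(j,a) via R2 from link(j,e), red(e,a)
round 1: derive reach(j,b) via R2 from link(j,g), red(g,b)
round 1: derive reach(j,f) via R2 from link(j,j), red(j,f)
round 2: derive reach(a,g) via R1 from reach(a,b), red(b,g)
round 2: derive reach(f,e) via R1 from reach(f,a), red(a,e)
round 2: derive reach(f,g) via R1 from reach(f,b), red(b,g)
round 2: derive reach(g,f) via R1 from reach(g,b), red(b,f)
round 2: derive reach(g,g) via R1 from reach(g,b), red(b,g)
round 2: derive reach(g,j) via R1 from reach(g,e), red(e,j)
round 2: derive flow(a) via R3 from reach(a,a), reach(a,a)
round 2: derive flow(b) via R3 from reach(b,a), reach(a,a)
round 2: derive flow(f) via R3 from reach(f,a), reach(a,a)
round 2: derive flow(g) via R3 from reach(g,a), reach(a,a)
round 2: derive flow(j) via R3 from reach(j,a), reach(a,a)
round 3: derive reach(f,j) via R1 from reach(f,e), red(e,j)

flow(a)
flow(b)
flow(f)
flow(g)
flow(j)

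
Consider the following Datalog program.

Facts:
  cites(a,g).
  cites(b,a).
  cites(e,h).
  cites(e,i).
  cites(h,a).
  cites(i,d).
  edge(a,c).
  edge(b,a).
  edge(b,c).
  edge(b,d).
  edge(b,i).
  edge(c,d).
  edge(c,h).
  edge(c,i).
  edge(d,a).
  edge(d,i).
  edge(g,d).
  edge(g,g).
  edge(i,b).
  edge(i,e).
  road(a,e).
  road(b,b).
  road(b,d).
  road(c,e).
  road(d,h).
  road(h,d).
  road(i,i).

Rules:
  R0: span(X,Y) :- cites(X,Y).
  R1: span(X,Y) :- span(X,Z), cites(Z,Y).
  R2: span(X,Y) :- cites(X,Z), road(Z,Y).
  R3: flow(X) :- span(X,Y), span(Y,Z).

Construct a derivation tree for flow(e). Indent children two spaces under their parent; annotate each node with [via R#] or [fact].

round 1: derive span(a,g) via R0 from cites(a,g)
round 1: derive span(b,a) via R0 from cites(b,a)
round 1: derive span(e,h) via R0 from cites(e,h)
round 1: derive span(e,i) via R0 from cites(e,i)
round 1: derive span(h,a) via R0 from cites(h,a)
round 1: derive span(i,d) via R0 from cites(i,d)
round 1: derive span(b,e) via R2 from cites(b,a), road(a,e)
round 1: derive span(e,d) via R2 from cites(e,h), road(h,d)
round 1: derive span(h,e) via R2 from cites(h,a), road(a,e)
round 1: derive span(i,h) via R2 from cites(i,d), road(d,h)
round 2: derive span(b,g) via R1 from span(b,a), cites(a,g)
round 2: derive span(b,h) via R1 from span(b,e), cites(e,h)
round 2: derive span(b,i) via R1 from span(b,e), cites(e,i)
round 2: derive span(e,a) via R1 from span(e,h), cites(h,a)
round 2: derive span(h,g) via R1 from span(h,a), cites(a,g)
round 2: derive span(h,h) via R1 from span(h,e), cites(e,h)
round 2: derive span(h,i) via R1 from span(h,e), cites(e,i)
round 2: derive span(i,a) via R1 from span(i,h), cites(h,a)
round 2: derive flow(b) via R3 from span(b,a), span(a,g)
round 2: derive flow(e) via R3 from span(e,h), span(h,a)
round 2: derive flow(h) via R3 from span(h,a), span(a,g)
round 2: derive flow(i) via R3 from span(i,h), span(h,a)
round 3: derive span(b,d) via R1 from span(b,i), cites(i,d)
round 3: derive span(e,g) via R1 from span(e,a), cites(a,g)
round 3: derive span(h,d) via R1 from span(h,i), cites(i,d)
round 3: derive span(i,g) via R1 from span(i,a), cites(a,g)

flow(e)  [via R3]
  span(e,h)  [via R0]
    cites(e,h)  [fact]
  span(h,a)  [via R0]
    cites(h,a)  [fact]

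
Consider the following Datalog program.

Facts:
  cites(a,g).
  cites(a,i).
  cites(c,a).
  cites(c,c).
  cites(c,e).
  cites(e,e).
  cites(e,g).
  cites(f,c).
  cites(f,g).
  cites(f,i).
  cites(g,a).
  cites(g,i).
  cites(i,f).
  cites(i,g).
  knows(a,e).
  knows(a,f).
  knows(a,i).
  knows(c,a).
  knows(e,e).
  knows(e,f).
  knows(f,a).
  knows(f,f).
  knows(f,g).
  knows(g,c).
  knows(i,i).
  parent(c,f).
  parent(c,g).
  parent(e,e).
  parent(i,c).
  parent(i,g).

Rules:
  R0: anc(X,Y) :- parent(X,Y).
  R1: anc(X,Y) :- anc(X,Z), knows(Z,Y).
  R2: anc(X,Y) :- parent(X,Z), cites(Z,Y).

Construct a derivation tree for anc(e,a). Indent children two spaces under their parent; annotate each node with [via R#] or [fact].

anc(e,a)  [via R1]
  anc(e,c)  [via R1]
    anc(e,g)  [via R2]
      parent(e,e)  [fact]
      cites(e,g)  [fact]
    knows(g,c)  [fact]
  knows(c,a)  [fact]

round 1: derive anc(c,f) via R0 from parent(c,f)
round 1: derive anc(c,g) via R0 from parent(c,g)
round 1: derive anc(e,e) via R0 from parent(e,e)
round 1: derive anc(i,c) via R0 from parent(i,c)
round 1: derive anc(i,g) via R0 from parent(i,g)
round 1: derive anc(c,a) via R2 from parent(c,g), cites(g,a)
round 1: derive anc(c,c) via R2 from parent(c,f), cites(f,c)
round 1: derive anc(c,i) via R2 from parent(c,f), cites(f,i)
round 1: derive anc(e,g) via R2 from parent(e,e), cites(e,g)
round 1: derive anc(i,a) via R2 from parent(i,c), cites(c,a)
round 1: derive anc(i,e) via R2 from parent(i,c), cites(c,e)
round 1: derive anc(i,i) via R2 from parent(i,g), cites(g,i)
round 2: derive anc(c,e) via R1 from anc(c,a), knows(a,e)
round 2: derive anc(e,c) via R1 from anc(e,g), knows(g,c)
round 2: derive anc(e,f) via R1 from anc(e,e), knows(e,f)
round 2: derive anc(i,f) via R1 from anc(i,a), knows(a,f)
round 3: derive anc(e,a) via R1 from anc(e,c), knows(c,a)
round 4: derive anc(e,i) via R1 from anc(e,a), knows(a,i)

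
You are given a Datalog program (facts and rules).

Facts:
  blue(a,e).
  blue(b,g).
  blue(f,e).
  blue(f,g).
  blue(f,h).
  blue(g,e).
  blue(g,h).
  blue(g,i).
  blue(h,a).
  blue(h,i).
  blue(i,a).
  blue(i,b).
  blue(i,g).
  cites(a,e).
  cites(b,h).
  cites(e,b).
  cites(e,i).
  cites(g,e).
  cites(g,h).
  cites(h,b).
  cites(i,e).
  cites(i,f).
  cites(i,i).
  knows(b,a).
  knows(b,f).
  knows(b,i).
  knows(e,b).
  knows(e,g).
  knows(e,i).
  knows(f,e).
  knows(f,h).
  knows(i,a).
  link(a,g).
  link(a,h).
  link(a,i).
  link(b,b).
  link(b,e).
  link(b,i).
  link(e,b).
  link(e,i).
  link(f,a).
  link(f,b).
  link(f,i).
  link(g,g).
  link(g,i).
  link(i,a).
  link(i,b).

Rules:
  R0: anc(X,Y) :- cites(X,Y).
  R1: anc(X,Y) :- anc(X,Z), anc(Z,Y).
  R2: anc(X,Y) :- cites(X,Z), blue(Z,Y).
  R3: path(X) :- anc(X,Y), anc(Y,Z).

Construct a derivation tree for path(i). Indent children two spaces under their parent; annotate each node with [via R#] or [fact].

round 1: derive anc(a,e) via R0 from cites(a,e)
round 1: derive anc(b,h) via R0 from cites(b,h)
round 1: derive anc(e,b) via R0 from cites(e,b)
round 1: derive anc(e,i) via R0 from cites(e,i)
round 1: derive anc(g,e) via R0 from cites(g,e)
round 1: derive anc(g,h) via R0 from cites(g,h)
round 1: derive anc(h,b) via R0 from cites(h,b)
round 1: derive anc(i,e) via R0 from cites(i,e)
round 1: derive anc(i,f) via R0 from cites(i,f)
round 1: derive anc(i,i) via R0 from cites(i,i)
round 1: derive anc(b,a) via R2 from cites(b,h), blue(h,a)
round 1: derive anc(b,i) via R2 from cites(b,h), blue(h,i)
round 1: derive anc(e,a) via R2 from cites(e,i), blue(i,a)
round 1: derive anc(e,g) via R2 from cites(e,b), blue(b,g)
round 1: derive anc(g,a) via R2 from cites(g,h), blue(h,a)
round 1: derive anc(g,i) via R2 from cites(g,h), blue(h,i)
round 1: derive anc(h,g) via R2 from cites(h,b), blue(b,g)
round 1: derive anc(i,a) via R2 from cites(i,i), blue(i,a)
round 1: derive anc(i,b) via R2 from cites(i,i), blue(i,b)
round 1: derive anc(i,g) via R2 from cites(i,f), blue(f,g)
round 1: derive anc(i,h) via R2 from cites(i,f), blue(f,h)
round 2: derive anc(a,a) via R1 from anc(a,e), anc(e,a)
round 2: derive anc(a,b) via R1 from anc(a,e), anc(e,b)
round 2: derive anc(a,g) via R1 from anc(a,e), anc(e,g)
round 2: derive anc(a,i) via R1 from anc(a,e), anc(e,i)
round 2: derive anc(b,b) via R1 from anc(b,h), anc(h,b)
round 2: derive anc(b,e) via R1 from anc(b,a), anc(a,e)
round 2: derive anc(b,f) via R1 from anc(b,i), anc(i,f)
round 2: derive anc(b,g) via R1 from anc(b,h), anc(h,g)
round 2: derive anc(e,e) via R1 from anc(e,a), anc(a,e)
round 2: derive anc(e,f) via R1 from anc(e,i), anc(i,f)
round 2: derive anc(e,h) via R1 from anc(e,b), anc(b,h)
round 2: derive anc(g,b) via R1 from anc(g,e), anc(e,b)
round 2: derive anc(g,f) via R1 from anc(g,i), anc(i,f)
round 2: derive anc(g,g) via R1 from anc(g,e), anc(e,g)
round 2: derive anc(h,a) via R1 from anc(h,b), anc(b,a)
round 2: derive anc(h,e) via R1 from anc(h,g), anc(g,e)
round 2: derive anc(h,h) via R1 from anc(h,b), anc(b,h)
round 2: derive anc(h,i) via R1 from anc(h,b), anc(b,i)
round 2: derive path(a) via R3 from anc(a,e), anc(e,a)
round 2: derive path(b) via R3 from anc(b,a), anc(a,e)
round 2: derive path(e) via R3 from anc(e,a), anc(a,e)
round 2: derive path(g) via R3 from anc(g,a), anc(a,e)
round 2: derive path(h) via R3 from anc(h,b), anc(b,a)
round 2: derive path(i) via R3 from anc(i,a), anc(a,e)
round 3: derive anc(a,f) via R1 from anc(a,b), anc(b,f)
round 3: derive anc(a,h) via R1 from anc(a,b), anc(b,h)
round 3: derive anc(h,f) via R1 from anc(h,b), anc(b,f)

path(i)  [via R3]
  anc(i,a)  [via R2]
    cites(i,i)  [fact]
    blue(i,a)  [fact]
  anc(a,e)  [via R0]
    cites(a,e)  [fact]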